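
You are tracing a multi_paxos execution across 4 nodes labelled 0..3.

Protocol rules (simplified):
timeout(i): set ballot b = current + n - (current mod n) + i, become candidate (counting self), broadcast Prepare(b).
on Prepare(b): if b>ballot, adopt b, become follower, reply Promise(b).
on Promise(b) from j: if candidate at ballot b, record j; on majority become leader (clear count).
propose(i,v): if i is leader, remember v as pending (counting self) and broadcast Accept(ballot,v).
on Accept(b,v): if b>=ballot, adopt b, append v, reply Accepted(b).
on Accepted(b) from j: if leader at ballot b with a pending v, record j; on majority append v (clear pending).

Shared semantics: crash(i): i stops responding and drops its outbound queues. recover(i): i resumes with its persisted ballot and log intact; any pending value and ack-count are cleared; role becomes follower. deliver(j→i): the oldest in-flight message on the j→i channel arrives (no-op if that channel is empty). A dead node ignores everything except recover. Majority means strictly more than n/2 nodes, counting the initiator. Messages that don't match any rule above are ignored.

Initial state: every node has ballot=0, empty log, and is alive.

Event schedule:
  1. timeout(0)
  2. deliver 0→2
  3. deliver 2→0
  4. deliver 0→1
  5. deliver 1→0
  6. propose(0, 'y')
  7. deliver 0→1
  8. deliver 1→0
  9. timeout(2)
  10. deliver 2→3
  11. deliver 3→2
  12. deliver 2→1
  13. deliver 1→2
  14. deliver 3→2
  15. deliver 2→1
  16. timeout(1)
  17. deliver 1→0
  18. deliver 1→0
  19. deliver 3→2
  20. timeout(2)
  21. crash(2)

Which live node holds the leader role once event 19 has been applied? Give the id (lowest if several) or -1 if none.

2

after 1 — timeout(0): n0:cand/b4/[-]
after 2 — deliver 0→2: n2:foll/b4/[-]
after 3 — deliver 2→0: ·
after 4 — deliver 0→1: n1:foll/b4/[-]
after 5 — deliver 1→0: n0:lead/b4/[-]
after 6 — propose(0,'y'): ·
after 7 — deliver 0→1: n1:foll/b4/[y]
after 8 — deliver 1→0: ·
after 9 — timeout(2): n2:cand/b10/[-]
after 10 — deliver 2→3: n3:foll/b10/[-]
after 11 — deliver 3→2: ·
after 12 — deliver 2→1: n1:foll/b10/[y]
after 13 — deliver 1→2: n2:lead/b10/[-]
after 14 — deliver 3→2: ·
after 15 — deliver 2→1: ·
after 16 — timeout(1): n1:cand/b13/[y]
after 17 — deliver 1→0: n0:foll/b13/[-]
after 18 — deliver 1→0: ·
after 19 — deliver 3→2: ·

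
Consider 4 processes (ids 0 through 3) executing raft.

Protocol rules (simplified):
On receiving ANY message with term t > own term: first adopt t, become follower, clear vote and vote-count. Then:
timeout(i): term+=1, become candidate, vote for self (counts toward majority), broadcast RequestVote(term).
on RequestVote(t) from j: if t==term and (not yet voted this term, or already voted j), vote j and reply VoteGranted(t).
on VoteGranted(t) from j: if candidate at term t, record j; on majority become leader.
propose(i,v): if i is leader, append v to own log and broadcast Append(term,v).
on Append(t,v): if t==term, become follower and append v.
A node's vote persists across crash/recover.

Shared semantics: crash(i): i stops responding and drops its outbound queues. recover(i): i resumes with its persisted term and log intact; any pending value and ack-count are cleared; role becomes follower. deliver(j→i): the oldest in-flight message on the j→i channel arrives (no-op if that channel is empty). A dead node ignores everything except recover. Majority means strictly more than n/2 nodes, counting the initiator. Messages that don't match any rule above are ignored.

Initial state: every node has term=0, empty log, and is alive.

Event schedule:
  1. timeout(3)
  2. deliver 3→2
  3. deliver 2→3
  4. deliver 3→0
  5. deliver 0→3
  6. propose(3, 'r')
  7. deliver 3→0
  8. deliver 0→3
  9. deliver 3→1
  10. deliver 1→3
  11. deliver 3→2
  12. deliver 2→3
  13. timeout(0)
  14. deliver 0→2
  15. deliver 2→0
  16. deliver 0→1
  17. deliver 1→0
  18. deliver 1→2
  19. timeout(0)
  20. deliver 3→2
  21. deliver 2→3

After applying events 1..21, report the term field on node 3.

1. timeout(3):  <3:cand t1 ->
2. deliver 3→2:  <2:foll t1 ->
3. deliver 2→3:  nop
4. deliver 3→0:  <0:foll t1 ->
5. deliver 0→3:  <3:lead t1 ->
6. propose(3,'r'):  <3:lead t1 r>
7. deliver 3→0:  <0:foll t1 r>
8. deliver 0→3:  nop
9. deliver 3→1:  <1:foll t1 ->
10. deliver 1→3:  nop
11. deliver 3→2:  <2:foll t1 r>
12. deliver 2→3:  nop
13. timeout(0):  <0:cand t2 r>
14. deliver 0→2:  <2:foll t2 r>
15. deliver 2→0:  nop
16. deliver 0→1:  <1:foll t2 ->
17. deliver 1→0:  <0:lead t2 r>
18. deliver 1→2:  nop
19. timeout(0):  <0:cand t3 r>
20. deliver 3→2:  nop
21. deliver 2→3:  nop

1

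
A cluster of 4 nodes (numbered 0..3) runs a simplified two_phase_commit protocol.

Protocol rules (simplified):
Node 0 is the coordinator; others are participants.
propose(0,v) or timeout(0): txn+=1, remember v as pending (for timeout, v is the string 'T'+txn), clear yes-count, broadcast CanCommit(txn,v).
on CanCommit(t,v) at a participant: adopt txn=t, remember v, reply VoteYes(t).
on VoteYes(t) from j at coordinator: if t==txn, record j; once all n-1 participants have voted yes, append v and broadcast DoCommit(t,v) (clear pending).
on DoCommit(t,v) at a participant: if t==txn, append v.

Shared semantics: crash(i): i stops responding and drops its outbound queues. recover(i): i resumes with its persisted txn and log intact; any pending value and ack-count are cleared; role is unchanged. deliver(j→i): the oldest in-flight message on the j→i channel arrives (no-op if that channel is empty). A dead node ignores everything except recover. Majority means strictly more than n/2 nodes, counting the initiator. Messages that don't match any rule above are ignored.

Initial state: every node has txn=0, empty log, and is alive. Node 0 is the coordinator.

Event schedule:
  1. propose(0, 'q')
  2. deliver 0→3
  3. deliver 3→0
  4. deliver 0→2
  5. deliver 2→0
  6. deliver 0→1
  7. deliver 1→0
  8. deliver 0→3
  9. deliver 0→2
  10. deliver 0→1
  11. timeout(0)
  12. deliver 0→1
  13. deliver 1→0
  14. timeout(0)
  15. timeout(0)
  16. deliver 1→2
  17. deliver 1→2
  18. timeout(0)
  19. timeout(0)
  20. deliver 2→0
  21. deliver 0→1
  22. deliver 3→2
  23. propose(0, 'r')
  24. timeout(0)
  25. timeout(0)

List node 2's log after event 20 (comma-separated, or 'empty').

q

[1] propose(0,'q') → N0(coor t1 [-])
[2] deliver 0→3 → N3(part t1 [-])
[3] deliver 3→0 → ∅
[4] deliver 0→2 → N2(part t1 [-])
[5] deliver 2→0 → ∅
[6] deliver 0→1 → N1(part t1 [-])
[7] deliver 1→0 → N0(coor t1 [q])
[8] deliver 0→3 → N3(part t1 [q])
[9] deliver 0→2 → N2(part t1 [q])
[10] deliver 0→1 → N1(part t1 [q])
[11] timeout(0) → N0(coor t2 [q])
[12] deliver 0→1 → N1(part t2 [q])
[13] deliver 1→0 → ∅
[14] timeout(0) → N0(coor t3 [q])
[15] timeout(0) → N0(coor t4 [q])
[16] deliver 1→2 → ∅
[17] deliver 1→2 → ∅
[18] timeout(0) → N0(coor t5 [q])
[19] timeout(0) → N0(coor t6 [q])
[20] deliver 2→0 → ∅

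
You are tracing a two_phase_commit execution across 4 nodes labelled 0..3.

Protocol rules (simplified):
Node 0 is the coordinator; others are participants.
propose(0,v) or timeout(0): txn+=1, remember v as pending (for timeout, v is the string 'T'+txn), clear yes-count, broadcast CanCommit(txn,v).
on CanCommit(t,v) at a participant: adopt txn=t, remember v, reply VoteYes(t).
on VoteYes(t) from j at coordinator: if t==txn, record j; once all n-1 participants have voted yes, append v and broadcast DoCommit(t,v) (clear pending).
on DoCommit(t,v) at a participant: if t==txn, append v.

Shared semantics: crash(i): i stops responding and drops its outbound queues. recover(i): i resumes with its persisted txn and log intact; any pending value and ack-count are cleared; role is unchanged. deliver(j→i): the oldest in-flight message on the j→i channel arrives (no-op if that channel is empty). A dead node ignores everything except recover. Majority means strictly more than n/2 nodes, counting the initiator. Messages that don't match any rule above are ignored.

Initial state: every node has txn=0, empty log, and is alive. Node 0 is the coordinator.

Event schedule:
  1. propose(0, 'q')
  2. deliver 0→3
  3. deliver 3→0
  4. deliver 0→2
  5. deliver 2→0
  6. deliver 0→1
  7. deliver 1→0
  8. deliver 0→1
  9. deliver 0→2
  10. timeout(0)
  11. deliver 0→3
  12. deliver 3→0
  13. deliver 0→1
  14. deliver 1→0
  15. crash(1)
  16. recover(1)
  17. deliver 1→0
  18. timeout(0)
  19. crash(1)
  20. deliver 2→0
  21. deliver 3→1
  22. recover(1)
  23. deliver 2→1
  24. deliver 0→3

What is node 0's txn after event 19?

3

step 1 propose(0,'q'): 0={coor,t=1,log=-}
step 2 deliver 0→3: 3={part,t=1,log=-}
step 3 deliver 3→0: —
step 4 deliver 0→2: 2={part,t=1,log=-}
step 5 deliver 2→0: —
step 6 deliver 0→1: 1={part,t=1,log=-}
step 7 deliver 1→0: 0={coor,t=1,log=q}
step 8 deliver 0→1: 1={part,t=1,log=q}
step 9 deliver 0→2: 2={part,t=1,log=q}
step 10 timeout(0): 0={coor,t=2,log=q}
step 11 deliver 0→3: 3={part,t=1,log=q}
step 12 deliver 3→0: —
step 13 deliver 0→1: 1={part,t=2,log=q}
step 14 deliver 1→0: —
step 15 crash(1): 1={✗part,t=2,log=q}
step 16 recover(1): 1={part,t=2,log=q}
step 17 deliver 1→0: —
step 18 timeout(0): 0={coor,t=3,log=q}
step 19 crash(1): 1={✗part,t=2,log=q}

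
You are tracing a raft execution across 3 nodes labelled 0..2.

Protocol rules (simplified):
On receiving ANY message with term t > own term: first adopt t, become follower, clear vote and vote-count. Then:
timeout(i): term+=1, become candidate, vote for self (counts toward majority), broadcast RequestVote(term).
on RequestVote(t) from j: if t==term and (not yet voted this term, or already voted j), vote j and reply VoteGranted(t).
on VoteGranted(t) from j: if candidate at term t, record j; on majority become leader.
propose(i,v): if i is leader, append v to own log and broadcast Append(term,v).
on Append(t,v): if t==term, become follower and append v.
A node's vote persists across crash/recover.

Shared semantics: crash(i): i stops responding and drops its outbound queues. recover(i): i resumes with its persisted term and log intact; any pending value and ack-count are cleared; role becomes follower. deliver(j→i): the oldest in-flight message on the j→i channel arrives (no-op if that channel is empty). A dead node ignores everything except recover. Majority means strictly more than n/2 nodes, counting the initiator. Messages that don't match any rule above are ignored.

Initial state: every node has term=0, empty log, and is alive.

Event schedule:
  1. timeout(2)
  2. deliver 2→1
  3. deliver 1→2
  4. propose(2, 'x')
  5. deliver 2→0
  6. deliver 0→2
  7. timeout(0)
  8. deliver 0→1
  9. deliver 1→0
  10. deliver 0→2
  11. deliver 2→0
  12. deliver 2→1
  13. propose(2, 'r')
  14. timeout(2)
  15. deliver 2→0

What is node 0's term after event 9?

2

after 1 — timeout(2): n2:cand/t1/[-]
after 2 — deliver 2→1: n1:foll/t1/[-]
after 3 — deliver 1→2: n2:lead/t1/[-]
after 4 — propose(2,'x'): n2:lead/t1/[x]
after 5 — deliver 2→0: n0:foll/t1/[-]
after 6 — deliver 0→2: ·
after 7 — timeout(0): n0:cand/t2/[-]
after 8 — deliver 0→1: n1:foll/t2/[-]
after 9 — deliver 1→0: n0:lead/t2/[-]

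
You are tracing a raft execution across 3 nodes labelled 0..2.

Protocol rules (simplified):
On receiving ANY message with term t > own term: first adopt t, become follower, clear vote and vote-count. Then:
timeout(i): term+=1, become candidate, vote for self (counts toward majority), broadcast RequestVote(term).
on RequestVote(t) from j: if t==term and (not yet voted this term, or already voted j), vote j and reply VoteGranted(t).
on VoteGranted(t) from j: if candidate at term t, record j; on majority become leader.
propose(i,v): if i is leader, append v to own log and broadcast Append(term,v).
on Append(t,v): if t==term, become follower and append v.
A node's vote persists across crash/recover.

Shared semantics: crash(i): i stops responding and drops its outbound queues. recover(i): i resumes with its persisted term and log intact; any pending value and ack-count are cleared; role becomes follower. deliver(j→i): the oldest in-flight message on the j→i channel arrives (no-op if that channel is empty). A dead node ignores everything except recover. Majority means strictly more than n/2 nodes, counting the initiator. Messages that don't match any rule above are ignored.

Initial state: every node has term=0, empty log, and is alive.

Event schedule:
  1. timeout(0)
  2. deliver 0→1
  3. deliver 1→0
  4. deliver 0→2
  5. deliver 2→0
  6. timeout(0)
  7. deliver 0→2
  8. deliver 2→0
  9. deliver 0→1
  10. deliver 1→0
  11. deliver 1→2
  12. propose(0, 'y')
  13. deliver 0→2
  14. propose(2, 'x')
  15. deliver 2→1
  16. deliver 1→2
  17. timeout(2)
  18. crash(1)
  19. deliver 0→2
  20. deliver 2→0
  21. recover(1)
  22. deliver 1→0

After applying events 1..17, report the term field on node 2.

1. timeout(0):  <0:cand t1 ->
2. deliver 0→1:  <1:foll t1 ->
3. deliver 1→0:  <0:lead t1 ->
4. deliver 0→2:  <2:foll t1 ->
5. deliver 2→0:  nop
6. timeout(0):  <0:cand t2 ->
7. deliver 0→2:  <2:foll t2 ->
8. deliver 2→0:  <0:lead t2 ->
9. deliver 0→1:  <1:foll t2 ->
10. deliver 1→0:  nop
11. deliver 1→2:  nop
12. propose(0,'y'):  <0:lead t2 y>
13. deliver 0→2:  <2:foll t2 y>
14. propose(2,'x'):  nop
15. deliver 2→1:  nop
16. deliver 1→2:  nop
17. timeout(2):  <2:cand t3 y>

3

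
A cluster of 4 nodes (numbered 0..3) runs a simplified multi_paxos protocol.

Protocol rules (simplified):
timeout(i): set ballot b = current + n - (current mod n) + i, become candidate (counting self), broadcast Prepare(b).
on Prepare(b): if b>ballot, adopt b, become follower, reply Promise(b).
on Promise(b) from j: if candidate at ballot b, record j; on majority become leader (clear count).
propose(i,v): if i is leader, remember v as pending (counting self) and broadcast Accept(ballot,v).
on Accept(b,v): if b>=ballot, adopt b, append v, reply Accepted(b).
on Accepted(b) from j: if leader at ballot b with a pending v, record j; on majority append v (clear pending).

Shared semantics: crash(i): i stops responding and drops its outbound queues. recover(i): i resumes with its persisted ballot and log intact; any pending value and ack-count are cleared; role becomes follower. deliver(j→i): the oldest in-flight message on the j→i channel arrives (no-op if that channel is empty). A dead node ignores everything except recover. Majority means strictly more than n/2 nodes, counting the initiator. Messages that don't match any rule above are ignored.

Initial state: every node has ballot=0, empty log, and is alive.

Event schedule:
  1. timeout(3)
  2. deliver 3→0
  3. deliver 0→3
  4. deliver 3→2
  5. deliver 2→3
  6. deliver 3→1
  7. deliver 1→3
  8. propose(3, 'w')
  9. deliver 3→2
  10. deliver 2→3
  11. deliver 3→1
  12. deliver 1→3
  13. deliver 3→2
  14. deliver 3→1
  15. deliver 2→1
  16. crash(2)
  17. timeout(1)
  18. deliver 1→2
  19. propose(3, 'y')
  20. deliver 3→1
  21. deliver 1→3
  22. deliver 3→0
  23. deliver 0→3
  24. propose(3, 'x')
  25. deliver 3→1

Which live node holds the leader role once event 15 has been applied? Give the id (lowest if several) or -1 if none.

3

after 1 — timeout(3): n3:cand/b7/[-]
after 2 — deliver 3→0: n0:foll/b7/[-]
after 3 — deliver 0→3: ·
after 4 — deliver 3→2: n2:foll/b7/[-]
after 5 — deliver 2→3: n3:lead/b7/[-]
after 6 — deliver 3→1: n1:foll/b7/[-]
after 7 — deliver 1→3: ·
after 8 — propose(3,'w'): ·
after 9 — deliver 3→2: n2:foll/b7/[w]
after 10 — deliver 2→3: ·
after 11 — deliver 3→1: n1:foll/b7/[w]
after 12 — deliver 1→3: n3:lead/b7/[w]
after 13 — deliver 3→2: ·
after 14 — deliver 3→1: ·
after 15 — deliver 2→1: ·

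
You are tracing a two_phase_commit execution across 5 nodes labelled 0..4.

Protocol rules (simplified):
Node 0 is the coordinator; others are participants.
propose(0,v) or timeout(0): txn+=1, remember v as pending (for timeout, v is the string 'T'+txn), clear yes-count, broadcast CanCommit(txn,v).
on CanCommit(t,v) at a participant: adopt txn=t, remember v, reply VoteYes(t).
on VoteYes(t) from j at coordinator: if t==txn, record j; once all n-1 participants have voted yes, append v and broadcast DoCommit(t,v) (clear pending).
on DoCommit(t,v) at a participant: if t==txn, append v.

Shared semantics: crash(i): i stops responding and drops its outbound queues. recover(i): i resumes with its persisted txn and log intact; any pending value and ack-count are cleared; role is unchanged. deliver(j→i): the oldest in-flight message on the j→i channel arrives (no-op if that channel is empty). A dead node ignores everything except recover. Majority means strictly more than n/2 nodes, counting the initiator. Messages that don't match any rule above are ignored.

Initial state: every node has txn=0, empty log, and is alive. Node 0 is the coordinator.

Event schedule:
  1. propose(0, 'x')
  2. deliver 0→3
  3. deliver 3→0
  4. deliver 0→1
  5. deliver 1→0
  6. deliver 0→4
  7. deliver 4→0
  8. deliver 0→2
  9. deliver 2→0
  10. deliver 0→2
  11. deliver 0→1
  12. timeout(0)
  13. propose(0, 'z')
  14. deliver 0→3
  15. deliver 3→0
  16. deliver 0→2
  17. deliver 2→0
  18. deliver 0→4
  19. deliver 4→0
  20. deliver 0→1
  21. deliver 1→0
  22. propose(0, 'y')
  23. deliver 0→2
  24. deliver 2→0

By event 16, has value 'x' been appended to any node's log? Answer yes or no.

step 1 propose(0,'x'): 0={coor,t=1,log=-}
step 2 deliver 0→3: 3={part,t=1,log=-}
step 3 deliver 3→0: —
step 4 deliver 0→1: 1={part,t=1,log=-}
step 5 deliver 1→0: —
step 6 deliver 0→4: 4={part,t=1,log=-}
step 7 deliver 4→0: —
step 8 deliver 0→2: 2={part,t=1,log=-}
step 9 deliver 2→0: 0={coor,t=1,log=x}
step 10 deliver 0→2: 2={part,t=1,log=x}
step 11 deliver 0→1: 1={part,t=1,log=x}
step 12 timeout(0): 0={coor,t=2,log=x}
step 13 propose(0,'z'): 0={coor,t=3,log=x}
step 14 deliver 0→3: 3={part,t=1,log=x}
step 15 deliver 3→0: —
step 16 deliver 0→2: 2={part,t=2,log=x}

yes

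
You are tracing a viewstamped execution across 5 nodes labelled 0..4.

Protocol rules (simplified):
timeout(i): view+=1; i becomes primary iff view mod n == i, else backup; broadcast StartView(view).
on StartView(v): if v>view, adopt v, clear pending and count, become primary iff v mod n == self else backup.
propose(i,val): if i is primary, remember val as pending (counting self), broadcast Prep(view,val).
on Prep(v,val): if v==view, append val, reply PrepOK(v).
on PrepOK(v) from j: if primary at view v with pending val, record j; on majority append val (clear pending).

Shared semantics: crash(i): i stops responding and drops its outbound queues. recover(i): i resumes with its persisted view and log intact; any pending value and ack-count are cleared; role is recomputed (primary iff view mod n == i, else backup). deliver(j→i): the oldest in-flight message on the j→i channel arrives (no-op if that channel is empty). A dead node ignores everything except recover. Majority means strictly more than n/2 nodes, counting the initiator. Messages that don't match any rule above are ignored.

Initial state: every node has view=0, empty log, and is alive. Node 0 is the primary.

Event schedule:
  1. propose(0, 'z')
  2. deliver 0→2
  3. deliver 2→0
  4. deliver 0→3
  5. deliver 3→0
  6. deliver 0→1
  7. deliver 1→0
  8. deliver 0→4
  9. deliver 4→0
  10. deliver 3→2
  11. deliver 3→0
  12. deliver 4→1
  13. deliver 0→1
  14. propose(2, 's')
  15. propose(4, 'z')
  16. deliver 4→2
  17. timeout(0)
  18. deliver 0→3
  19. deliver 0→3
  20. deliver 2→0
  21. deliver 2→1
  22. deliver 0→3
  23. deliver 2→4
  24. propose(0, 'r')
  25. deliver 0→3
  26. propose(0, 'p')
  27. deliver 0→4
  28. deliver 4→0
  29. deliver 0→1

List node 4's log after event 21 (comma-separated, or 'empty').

z

[1] propose(0,'z') → ∅
[2] deliver 0→2 → N2(back v0 [z])
[3] deliver 2→0 → ∅
[4] deliver 0→3 → N3(back v0 [z])
[5] deliver 3→0 → N0(prim v0 [z])
[6] deliver 0→1 → N1(back v0 [z])
[7] deliver 1→0 → ∅
[8] deliver 0→4 → N4(back v0 [z])
[9] deliver 4→0 → ∅
[10] deliver 3→2 → ∅
[11] deliver 3→0 → ∅
[12] deliver 4→1 → ∅
[13] deliver 0→1 → ∅
[14] propose(2,'s') → ∅
[15] propose(4,'z') → ∅
[16] deliver 4→2 → ∅
[17] timeout(0) → N0(back v1 [z])
[18] deliver 0→3 → N3(back v1 [z])
[19] deliver 0→3 → ∅
[20] deliver 2→0 → ∅
[21] deliver 2→1 → ∅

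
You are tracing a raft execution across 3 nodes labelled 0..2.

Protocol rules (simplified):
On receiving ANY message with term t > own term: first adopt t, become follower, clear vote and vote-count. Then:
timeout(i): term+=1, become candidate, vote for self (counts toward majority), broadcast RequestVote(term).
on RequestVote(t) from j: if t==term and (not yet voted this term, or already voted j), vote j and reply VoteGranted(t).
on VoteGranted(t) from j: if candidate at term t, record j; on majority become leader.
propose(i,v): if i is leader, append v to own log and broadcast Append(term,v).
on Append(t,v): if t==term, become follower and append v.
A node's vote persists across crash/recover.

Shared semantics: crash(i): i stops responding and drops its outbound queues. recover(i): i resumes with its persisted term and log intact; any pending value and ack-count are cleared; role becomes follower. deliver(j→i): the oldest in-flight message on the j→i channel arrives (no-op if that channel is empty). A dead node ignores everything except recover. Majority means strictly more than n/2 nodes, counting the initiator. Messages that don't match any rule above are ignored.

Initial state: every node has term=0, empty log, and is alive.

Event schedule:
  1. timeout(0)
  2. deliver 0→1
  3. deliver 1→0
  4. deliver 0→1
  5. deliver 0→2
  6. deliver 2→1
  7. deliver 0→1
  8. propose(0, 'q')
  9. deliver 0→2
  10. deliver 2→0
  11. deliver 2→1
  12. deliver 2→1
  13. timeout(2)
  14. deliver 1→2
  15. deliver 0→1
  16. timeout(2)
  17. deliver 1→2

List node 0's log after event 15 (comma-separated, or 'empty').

q

after 1 — timeout(0): n0:cand/t1/[-]
after 2 — deliver 0→1: n1:foll/t1/[-]
after 3 — deliver 1→0: n0:lead/t1/[-]
after 4 — deliver 0→1: ·
after 5 — deliver 0→2: n2:foll/t1/[-]
after 6 — deliver 2→1: ·
after 7 — deliver 0→1: ·
after 8 — propose(0,'q'): n0:lead/t1/[q]
after 9 — deliver 0→2: n2:foll/t1/[q]
after 10 — deliver 2→0: ·
after 11 — deliver 2→1: ·
after 12 — deliver 2→1: ·
after 13 — timeout(2): n2:cand/t2/[q]
after 14 — deliver 1→2: ·
after 15 — deliver 0→1: n1:foll/t1/[q]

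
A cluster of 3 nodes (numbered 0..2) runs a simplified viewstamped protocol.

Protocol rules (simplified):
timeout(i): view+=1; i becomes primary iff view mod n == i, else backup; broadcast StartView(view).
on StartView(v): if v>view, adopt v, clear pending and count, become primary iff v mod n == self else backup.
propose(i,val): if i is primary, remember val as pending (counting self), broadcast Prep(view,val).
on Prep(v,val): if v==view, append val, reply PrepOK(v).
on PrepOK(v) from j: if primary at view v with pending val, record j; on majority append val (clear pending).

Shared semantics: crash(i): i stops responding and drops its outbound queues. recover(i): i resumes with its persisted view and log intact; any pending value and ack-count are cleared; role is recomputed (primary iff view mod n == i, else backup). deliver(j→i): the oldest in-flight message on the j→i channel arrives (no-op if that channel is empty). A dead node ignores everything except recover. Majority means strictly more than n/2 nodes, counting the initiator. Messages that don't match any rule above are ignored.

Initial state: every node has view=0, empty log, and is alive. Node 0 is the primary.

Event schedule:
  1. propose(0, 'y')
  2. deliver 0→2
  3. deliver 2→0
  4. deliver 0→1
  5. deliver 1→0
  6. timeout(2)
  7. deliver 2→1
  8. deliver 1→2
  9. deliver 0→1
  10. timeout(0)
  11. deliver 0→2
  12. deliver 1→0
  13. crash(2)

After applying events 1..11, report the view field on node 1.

1

[1] propose(0,'y') → ∅
[2] deliver 0→2 → N2(back v0 [y])
[3] deliver 2→0 → N0(prim v0 [y])
[4] deliver 0→1 → N1(back v0 [y])
[5] deliver 1→0 → ∅
[6] timeout(2) → N2(back v1 [y])
[7] deliver 2→1 → N1(prim v1 [y])
[8] deliver 1→2 → ∅
[9] deliver 0→1 → ∅
[10] timeout(0) → N0(back v1 [y])
[11] deliver 0→2 → ∅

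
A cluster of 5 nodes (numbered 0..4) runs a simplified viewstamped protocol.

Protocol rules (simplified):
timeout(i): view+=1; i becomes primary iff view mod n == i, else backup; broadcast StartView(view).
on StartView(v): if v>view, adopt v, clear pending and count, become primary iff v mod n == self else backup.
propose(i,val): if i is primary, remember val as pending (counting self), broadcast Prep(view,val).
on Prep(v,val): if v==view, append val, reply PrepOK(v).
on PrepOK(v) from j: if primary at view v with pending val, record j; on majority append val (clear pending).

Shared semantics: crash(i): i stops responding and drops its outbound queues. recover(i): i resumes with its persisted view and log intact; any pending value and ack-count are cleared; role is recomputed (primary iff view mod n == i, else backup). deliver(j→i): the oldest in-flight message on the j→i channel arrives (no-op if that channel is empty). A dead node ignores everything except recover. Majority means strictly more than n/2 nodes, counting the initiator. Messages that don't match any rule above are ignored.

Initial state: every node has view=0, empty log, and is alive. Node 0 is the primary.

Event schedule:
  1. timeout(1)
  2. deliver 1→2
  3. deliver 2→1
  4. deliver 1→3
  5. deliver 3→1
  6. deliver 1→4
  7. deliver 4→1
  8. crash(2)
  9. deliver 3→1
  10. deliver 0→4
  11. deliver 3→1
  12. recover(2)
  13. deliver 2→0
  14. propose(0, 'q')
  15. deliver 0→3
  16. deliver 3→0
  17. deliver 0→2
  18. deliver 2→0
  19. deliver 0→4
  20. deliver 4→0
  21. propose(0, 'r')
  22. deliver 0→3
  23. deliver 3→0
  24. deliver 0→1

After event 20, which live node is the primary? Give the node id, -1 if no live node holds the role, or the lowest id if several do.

e1 timeout(1): 1[prim,v=1,-]
e2 deliver 1→2: 2[back,v=1,-]
e3 deliver 2→1: ·
e4 deliver 1→3: 3[back,v=1,-]
e5 deliver 3→1: ·
e6 deliver 1→4: 4[back,v=1,-]
e7 deliver 4→1: ·
e8 crash(2): 2[✗back,v=1,-]
e9 deliver 3→1: ·
e10 deliver 0→4: ·
e11 deliver 3→1: ·
e12 recover(2): 2[back,v=1,-]
e13 deliver 2→0: ·
e14 propose(0,'q'): ·
e15 deliver 0→3: ·
e16 deliver 3→0: ·
e17 deliver 0→2: ·
e18 deliver 2→0: ·
e19 deliver 0→4: ·
e20 deliver 4→0: ·

0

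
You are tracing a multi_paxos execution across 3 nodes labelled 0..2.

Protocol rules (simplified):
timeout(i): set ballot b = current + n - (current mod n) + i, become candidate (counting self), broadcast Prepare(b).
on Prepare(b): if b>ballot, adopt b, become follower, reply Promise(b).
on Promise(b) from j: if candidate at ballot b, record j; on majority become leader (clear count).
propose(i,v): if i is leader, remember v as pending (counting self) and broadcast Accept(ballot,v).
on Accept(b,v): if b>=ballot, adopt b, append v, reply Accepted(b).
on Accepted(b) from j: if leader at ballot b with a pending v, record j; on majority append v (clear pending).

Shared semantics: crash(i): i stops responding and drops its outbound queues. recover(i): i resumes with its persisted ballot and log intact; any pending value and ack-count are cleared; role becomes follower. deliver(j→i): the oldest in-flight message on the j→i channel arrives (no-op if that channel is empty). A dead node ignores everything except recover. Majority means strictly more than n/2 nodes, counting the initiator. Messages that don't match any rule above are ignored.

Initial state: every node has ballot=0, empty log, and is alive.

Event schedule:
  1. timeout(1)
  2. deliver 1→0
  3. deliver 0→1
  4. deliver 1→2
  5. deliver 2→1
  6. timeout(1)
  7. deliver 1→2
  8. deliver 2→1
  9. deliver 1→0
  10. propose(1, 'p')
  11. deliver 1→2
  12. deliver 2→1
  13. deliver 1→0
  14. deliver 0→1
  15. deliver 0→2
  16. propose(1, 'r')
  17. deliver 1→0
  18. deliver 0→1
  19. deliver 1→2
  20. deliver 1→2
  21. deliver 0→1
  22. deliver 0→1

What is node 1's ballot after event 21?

7

after 1 — timeout(1): n1:cand/b4/[-]
after 2 — deliver 1→0: n0:foll/b4/[-]
after 3 — deliver 0→1: n1:lead/b4/[-]
after 4 — deliver 1→2: n2:foll/b4/[-]
after 5 — deliver 2→1: ·
after 6 — timeout(1): n1:cand/b7/[-]
after 7 — deliver 1→2: n2:foll/b7/[-]
after 8 — deliver 2→1: n1:lead/b7/[-]
after 9 — deliver 1→0: n0:foll/b7/[-]
after 10 — propose(1,'p'): ·
after 11 — deliver 1→2: n2:foll/b7/[p]
after 12 — deliver 2→1: n1:lead/b7/[p]
after 13 — deliver 1→0: n0:foll/b7/[p]
after 14 — deliver 0→1: ·
after 15 — deliver 0→2: ·
after 16 — propose(1,'r'): ·
after 17 — deliver 1→0: n0:foll/b7/[p,r]
after 18 — deliver 0→1: n1:lead/b7/[p,r]
after 19 — deliver 1→2: n2:foll/b7/[p,r]
after 20 — deliver 1→2: ·
after 21 — deliver 0→1: ·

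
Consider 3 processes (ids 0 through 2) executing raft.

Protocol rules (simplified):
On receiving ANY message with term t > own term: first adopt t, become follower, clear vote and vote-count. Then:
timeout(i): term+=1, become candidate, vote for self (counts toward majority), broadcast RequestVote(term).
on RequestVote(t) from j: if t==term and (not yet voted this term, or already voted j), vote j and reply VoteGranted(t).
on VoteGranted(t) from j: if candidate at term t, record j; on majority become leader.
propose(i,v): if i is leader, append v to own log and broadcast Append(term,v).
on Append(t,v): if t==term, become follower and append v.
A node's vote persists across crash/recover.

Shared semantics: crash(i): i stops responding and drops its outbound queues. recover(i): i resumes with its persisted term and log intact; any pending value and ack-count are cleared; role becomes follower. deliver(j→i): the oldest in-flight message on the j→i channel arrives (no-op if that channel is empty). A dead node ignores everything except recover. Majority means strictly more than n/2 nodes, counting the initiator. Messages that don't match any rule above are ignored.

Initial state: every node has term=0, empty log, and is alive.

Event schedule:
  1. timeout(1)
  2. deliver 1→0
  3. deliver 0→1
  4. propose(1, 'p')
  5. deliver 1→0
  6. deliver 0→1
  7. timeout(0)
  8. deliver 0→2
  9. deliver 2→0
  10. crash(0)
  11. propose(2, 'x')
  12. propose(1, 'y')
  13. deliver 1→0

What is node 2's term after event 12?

2

1. timeout(1):  <1:cand t1 ->
2. deliver 1→0:  <0:foll t1 ->
3. deliver 0→1:  <1:lead t1 ->
4. propose(1,'p'):  <1:lead t1 p>
5. deliver 1→0:  <0:foll t1 p>
6. deliver 0→1:  nop
7. timeout(0):  <0:cand t2 p>
8. deliver 0→2:  <2:foll t2 ->
9. deliver 2→0:  <0:lead t2 p>
10. crash(0):  <0:✗lead t2 p>
11. propose(2,'x'):  nop
12. propose(1,'y'):  <1:lead t1 p,y>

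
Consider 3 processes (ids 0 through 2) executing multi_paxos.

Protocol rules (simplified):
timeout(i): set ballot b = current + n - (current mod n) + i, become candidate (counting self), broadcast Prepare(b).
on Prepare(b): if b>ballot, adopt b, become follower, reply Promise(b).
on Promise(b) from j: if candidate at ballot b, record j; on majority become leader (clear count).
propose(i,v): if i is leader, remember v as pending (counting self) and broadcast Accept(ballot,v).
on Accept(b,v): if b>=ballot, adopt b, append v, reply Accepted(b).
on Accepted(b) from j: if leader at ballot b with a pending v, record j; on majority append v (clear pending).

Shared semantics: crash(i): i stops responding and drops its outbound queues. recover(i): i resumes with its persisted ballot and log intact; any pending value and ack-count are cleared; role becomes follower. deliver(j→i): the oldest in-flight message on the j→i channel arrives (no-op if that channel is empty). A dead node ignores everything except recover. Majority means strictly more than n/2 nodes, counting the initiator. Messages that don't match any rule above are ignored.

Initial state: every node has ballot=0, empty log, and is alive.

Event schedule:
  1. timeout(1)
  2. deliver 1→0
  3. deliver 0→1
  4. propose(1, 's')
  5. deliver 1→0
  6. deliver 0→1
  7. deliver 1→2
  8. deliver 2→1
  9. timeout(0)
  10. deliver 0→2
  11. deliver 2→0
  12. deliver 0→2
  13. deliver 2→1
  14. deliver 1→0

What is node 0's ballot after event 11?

6

1. timeout(1):  <1:cand b4 ->
2. deliver 1→0:  <0:foll b4 ->
3. deliver 0→1:  <1:lead b4 ->
4. propose(1,'s'):  nop
5. deliver 1→0:  <0:foll b4 s>
6. deliver 0→1:  <1:lead b4 s>
7. deliver 1→2:  <2:foll b4 ->
8. deliver 2→1:  nop
9. timeout(0):  <0:cand b6 s>
10. deliver 0→2:  <2:foll b6 ->
11. deliver 2→0:  <0:lead b6 s>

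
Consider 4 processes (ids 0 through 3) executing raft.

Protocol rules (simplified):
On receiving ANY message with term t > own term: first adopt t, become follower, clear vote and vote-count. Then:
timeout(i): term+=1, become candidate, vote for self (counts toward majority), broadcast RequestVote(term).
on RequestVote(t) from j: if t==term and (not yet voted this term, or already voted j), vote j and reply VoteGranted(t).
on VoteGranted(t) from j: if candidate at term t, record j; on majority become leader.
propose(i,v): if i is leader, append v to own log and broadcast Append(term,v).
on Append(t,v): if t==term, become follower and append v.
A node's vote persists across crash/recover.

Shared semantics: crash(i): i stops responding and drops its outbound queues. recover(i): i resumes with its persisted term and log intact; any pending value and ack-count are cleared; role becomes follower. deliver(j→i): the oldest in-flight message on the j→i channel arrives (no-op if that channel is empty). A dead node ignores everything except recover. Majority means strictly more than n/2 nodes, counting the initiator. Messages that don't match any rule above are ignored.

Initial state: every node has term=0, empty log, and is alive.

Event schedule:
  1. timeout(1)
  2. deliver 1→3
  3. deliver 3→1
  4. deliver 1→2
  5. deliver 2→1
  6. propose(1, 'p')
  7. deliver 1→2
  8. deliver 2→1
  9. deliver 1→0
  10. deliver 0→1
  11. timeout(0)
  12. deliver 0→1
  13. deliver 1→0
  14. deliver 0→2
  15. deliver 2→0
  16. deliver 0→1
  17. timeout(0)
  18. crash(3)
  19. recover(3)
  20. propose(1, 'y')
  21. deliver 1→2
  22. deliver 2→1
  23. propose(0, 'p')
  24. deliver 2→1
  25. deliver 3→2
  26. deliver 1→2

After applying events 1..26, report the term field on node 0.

step 1 timeout(1): 1={cand,t=1,log=-}
step 2 deliver 1→3: 3={foll,t=1,log=-}
step 3 deliver 3→1: —
step 4 deliver 1→2: 2={foll,t=1,log=-}
step 5 deliver 2→1: 1={lead,t=1,log=-}
step 6 propose(1,'p'): 1={lead,t=1,log=p}
step 7 deliver 1→2: 2={foll,t=1,log=p}
step 8 deliver 2→1: —
step 9 deliver 1→0: 0={foll,t=1,log=-}
step 10 deliver 0→1: —
step 11 timeout(0): 0={cand,t=2,log=-}
step 12 deliver 0→1: 1={foll,t=2,log=p}
step 13 deliver 1→0: —
step 14 deliver 0→2: 2={foll,t=2,log=p}
step 15 deliver 2→0: —
step 16 deliver 0→1: —
step 17 timeout(0): 0={cand,t=3,log=-}
step 18 crash(3): 3={✗foll,t=1,log=-}
step 19 recover(3): 3={foll,t=1,log=-}
step 20 propose(1,'y'): —
step 21 deliver 1→2: —
step 22 deliver 2→1: —
step 23 propose(0,'p'): —
step 24 deliver 2→1: —
step 25 deliver 3→2: —
step 26 deliver 1→2: —

3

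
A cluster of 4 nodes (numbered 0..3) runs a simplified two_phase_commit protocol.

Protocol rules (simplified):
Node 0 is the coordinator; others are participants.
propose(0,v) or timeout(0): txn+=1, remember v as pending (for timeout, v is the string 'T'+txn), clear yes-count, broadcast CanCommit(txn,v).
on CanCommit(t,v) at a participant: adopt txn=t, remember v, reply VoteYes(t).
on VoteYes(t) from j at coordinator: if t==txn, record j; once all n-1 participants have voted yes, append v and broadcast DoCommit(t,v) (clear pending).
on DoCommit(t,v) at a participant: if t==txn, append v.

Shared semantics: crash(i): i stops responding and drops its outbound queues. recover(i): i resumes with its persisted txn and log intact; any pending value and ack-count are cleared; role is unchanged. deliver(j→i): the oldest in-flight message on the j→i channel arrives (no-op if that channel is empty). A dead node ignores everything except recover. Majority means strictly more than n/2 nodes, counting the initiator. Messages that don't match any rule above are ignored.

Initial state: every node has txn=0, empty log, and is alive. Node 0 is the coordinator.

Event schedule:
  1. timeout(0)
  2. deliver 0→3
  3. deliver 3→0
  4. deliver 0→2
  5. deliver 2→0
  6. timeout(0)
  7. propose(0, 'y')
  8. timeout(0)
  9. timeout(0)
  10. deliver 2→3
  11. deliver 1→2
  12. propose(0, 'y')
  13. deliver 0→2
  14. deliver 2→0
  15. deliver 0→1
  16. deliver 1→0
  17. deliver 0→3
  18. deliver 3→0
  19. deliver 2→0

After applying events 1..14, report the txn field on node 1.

0

step 1 timeout(0): 0={coor,t=1,log=-}
step 2 deliver 0→3: 3={part,t=1,log=-}
step 3 deliver 3→0: —
step 4 deliver 0→2: 2={part,t=1,log=-}
step 5 deliver 2→0: —
step 6 timeout(0): 0={coor,t=2,log=-}
step 7 propose(0,'y'): 0={coor,t=3,log=-}
step 8 timeout(0): 0={coor,t=4,log=-}
step 9 timeout(0): 0={coor,t=5,log=-}
step 10 deliver 2→3: —
step 11 deliver 1→2: —
step 12 propose(0,'y'): 0={coor,t=6,log=-}
step 13 deliver 0→2: 2={part,t=2,log=-}
step 14 deliver 2→0: —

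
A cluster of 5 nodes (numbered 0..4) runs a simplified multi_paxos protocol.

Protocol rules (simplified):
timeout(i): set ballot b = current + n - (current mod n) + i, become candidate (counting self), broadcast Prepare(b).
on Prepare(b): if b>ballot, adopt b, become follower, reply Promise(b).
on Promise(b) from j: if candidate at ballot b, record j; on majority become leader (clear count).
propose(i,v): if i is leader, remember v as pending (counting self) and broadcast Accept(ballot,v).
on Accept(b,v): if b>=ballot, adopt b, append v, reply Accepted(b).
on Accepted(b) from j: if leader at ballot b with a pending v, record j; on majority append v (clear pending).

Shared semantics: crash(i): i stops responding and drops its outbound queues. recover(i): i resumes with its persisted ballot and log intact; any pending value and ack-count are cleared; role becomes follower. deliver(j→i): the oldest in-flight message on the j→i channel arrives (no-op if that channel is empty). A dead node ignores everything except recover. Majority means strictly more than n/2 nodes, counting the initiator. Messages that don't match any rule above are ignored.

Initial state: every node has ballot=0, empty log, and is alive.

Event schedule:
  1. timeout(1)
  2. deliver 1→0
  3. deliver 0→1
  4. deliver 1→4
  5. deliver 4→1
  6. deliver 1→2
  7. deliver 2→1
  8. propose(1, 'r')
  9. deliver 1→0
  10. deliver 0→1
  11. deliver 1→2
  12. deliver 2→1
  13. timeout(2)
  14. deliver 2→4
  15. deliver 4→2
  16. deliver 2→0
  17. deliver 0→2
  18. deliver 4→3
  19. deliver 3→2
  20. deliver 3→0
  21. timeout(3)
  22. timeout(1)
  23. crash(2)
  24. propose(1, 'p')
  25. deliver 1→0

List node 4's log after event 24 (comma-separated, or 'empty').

empty

e1 timeout(1): 1[cand,b=6,-]
e2 deliver 1→0: 0[foll,b=6,-]
e3 deliver 0→1: ·
e4 deliver 1→4: 4[foll,b=6,-]
e5 deliver 4→1: 1[lead,b=6,-]
e6 deliver 1→2: 2[foll,b=6,-]
e7 deliver 2→1: ·
e8 propose(1,'r'): ·
e9 deliver 1→0: 0[foll,b=6,r]
e10 deliver 0→1: ·
e11 deliver 1→2: 2[foll,b=6,r]
e12 deliver 2→1: 1[lead,b=6,r]
e13 timeout(2): 2[cand,b=12,r]
e14 deliver 2→4: 4[foll,b=12,-]
e15 deliver 4→2: ·
e16 deliver 2→0: 0[foll,b=12,r]
e17 deliver 0→2: 2[lead,b=12,r]
e18 deliver 4→3: ·
e19 deliver 3→2: ·
e20 deliver 3→0: ·
e21 timeout(3): 3[cand,b=8,-]
e22 timeout(1): 1[cand,b=11,r]
e23 crash(2): 2[✗lead,b=12,r]
e24 propose(1,'p'): ·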